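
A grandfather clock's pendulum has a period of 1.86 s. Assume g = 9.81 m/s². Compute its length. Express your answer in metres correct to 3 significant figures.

0.860 m

From T = 2π√(L/g), L = gT²/(4π²) = 9.81 × 1.860²/(4π²) = 0.860 m.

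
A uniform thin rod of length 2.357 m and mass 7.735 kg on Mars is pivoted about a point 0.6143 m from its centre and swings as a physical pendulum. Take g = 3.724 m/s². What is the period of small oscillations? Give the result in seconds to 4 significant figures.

3.808 s

For a physical pendulum T = 2π√(I/(mgd)), with d = 0.61430 m from pivot to centre of mass.
I_cm = mL²/12 = 7.735 × 2.357²/12 = 3.5809 kg·m²; I = I_cm + md² = 3.5809 + 7.735 × 0.61430² = 6.4999 kg·m².
T = 2π√(6.4999/(7.735 × 3.724 × 0.61430)) = 3.808 s.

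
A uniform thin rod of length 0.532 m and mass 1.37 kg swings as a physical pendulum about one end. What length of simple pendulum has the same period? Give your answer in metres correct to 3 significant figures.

0.355 m

The equivalent simple-pendulum length is L_eq = I/(md), where I is about the pivot and d = 0.2660 m.
I_cm = (1/12)mL² = 0.03231 kg·m², so I = I_cm + md² = 0.03231 + 0.09694 = 0.1292 kg·m².
L_eq = 0.1292/(1.37 × 0.2660) = 0.355 m.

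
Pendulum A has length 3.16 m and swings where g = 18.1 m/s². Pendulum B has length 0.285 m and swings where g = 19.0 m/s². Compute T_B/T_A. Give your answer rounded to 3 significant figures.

T = 2π√(L/g), so T_B/T_A = √((L_B/g_B)/(L_A/g_A)) = √((0.285/19.0)/(3.16/18.1)) = 0.293.

0.293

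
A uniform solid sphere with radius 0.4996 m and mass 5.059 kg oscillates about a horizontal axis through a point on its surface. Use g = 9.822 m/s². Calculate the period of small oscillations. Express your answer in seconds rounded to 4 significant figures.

1.677 s

I_cm = (2/5)mr² = 0.50509 kg·m². The pivot is at distance d = 0.4996 m from the centre of mass.
By the parallel-axis theorem, I = I_cm + md² = 0.50509 + 1.2627 = 1.7678 kg·m².
T = 2π√(I/(mgd)) = 2π√(1.7678/(5.059 × 9.822 × 0.4996)) = 1.677 s.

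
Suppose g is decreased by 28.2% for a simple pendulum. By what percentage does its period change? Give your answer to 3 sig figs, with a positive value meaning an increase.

18.0%

T ∝ 1/√g, so T'/T = 1/√(0.7180) = 1.180.
Percentage change in T = (1.180 − 1) × 100% = 18.0%.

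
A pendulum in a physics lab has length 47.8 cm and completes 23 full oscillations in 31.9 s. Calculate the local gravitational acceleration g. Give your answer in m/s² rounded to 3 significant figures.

T = 31.9/23 = 1.387 s.
From T = 2π√(L/g), g = 4π²L/T² = 4π² × 0.478/1.387² = 9.81 m/s².

9.81 m/s²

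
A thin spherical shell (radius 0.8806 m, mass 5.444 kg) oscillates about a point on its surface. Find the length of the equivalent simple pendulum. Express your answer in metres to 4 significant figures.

1.468 m

The equivalent simple-pendulum length is L_eq = I/(md), where I is about the pivot and d = 0.88060 m.
I_cm = (2/3)mR² = 2.8144 kg·m², so I = I_cm + md² = 2.8144 + 4.2216 = 7.0360 kg·m².
L_eq = 7.0360/(5.444 × 0.88060) = 1.468 m.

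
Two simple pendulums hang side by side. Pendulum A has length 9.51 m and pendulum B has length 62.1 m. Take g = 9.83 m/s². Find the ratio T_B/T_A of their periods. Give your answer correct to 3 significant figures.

2.56

T ∝ √L, so T_B/T_A = √(L_B/L_A) = √(62.1/9.51) = 2.56.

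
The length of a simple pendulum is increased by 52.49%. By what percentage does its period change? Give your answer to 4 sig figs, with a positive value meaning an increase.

T ∝ √L, so T'/T = √(1.5249) = 1.2349.
Percentage change in T = (1.2349 − 1) × 100% = 23.49%.

23.49%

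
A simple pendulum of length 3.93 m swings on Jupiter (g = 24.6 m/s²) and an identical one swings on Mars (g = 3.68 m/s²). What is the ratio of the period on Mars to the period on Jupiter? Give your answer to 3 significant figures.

T ∝ 1/√g, so T₂/T₁ = √(g₁/g₂) = √(24.6/3.68) = 2.59.

2.59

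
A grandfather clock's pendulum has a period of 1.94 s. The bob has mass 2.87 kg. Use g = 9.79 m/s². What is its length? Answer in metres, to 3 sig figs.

0.933 m

From T = 2π√(L/g), L = gT²/(4π²) = 9.79 × 1.940²/(4π²) = 0.933 m.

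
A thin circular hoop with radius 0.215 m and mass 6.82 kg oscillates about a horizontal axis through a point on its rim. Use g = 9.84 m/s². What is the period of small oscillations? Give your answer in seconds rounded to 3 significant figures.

1.31 s

I_cm = mr² = 0.3153 kg·m². The pivot is at distance d = 0.215 m from the centre of mass.
By the parallel-axis theorem, I = I_cm + md² = 0.3153 + 0.3153 = 0.6305 kg·m².
T = 2π√(I/(mgd)) = 2π√(0.6305/(6.82 × 9.84 × 0.215)) = 1.31 s.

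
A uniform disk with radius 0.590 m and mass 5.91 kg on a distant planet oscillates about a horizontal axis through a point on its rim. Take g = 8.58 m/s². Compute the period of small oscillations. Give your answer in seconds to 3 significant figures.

I_cm = ½mr² = 1.029 kg·m². The pivot is at distance d = 0.590 m from the centre of mass.
By the parallel-axis theorem, I = I_cm + md² = 1.029 + 2.057 = 3.086 kg·m².
T = 2π√(I/(mgd)) = 2π√(3.086/(5.91 × 8.58 × 0.590)) = 2.02 s.

2.02 s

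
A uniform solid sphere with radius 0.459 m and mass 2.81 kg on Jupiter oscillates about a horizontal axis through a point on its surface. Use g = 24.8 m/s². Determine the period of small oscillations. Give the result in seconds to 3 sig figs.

1.01 s

I_cm = (2/5)mr² = 0.2368 kg·m². The pivot is at distance d = 0.459 m from the centre of mass.
By the parallel-axis theorem, I = I_cm + md² = 0.2368 + 0.5920 = 0.8288 kg·m².
T = 2π√(I/(mgd)) = 2π√(0.8288/(2.81 × 24.8 × 0.459)) = 1.01 s.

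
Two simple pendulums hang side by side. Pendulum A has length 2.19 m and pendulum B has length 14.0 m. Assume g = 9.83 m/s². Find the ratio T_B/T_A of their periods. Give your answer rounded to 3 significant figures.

T ∝ √L, so T_B/T_A = √(L_B/L_A) = √(14.0/2.19) = 2.53.

2.53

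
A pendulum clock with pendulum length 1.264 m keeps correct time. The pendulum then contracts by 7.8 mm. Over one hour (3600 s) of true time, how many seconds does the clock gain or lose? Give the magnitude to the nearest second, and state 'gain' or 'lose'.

gain 11 s

T ∝ √L, so T'/T = √(1.25620/1.264) = 0.996910.
In 3600 s of true time the clock registers 3600/0.996910 = 3611.2 s, so it gains 11 s.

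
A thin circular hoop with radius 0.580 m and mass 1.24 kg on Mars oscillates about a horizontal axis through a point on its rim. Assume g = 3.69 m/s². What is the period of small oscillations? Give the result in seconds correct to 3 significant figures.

I_cm = mr² = 0.4171 kg·m². The pivot is at distance d = 0.580 m from the centre of mass.
By the parallel-axis theorem, I = I_cm + md² = 0.4171 + 0.4171 = 0.8343 kg·m².
T = 2π√(I/(mgd)) = 2π√(0.8343/(1.24 × 3.69 × 0.580)) = 3.52 s.

3.52 s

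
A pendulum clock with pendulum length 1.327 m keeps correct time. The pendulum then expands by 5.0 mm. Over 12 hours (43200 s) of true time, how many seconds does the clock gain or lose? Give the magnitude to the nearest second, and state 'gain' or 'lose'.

lose 81 s

T ∝ √L, so T'/T = √(1.33200/1.327) = 1.00188.
In 43200 s of true time the clock registers 43200/1.00188 = 43118.8 s, so it loses 81 s.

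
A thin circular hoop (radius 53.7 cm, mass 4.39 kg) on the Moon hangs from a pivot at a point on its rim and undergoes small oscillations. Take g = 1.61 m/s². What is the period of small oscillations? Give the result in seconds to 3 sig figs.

I_cm = mr² = 1.266 kg·m². The pivot is at distance d = 0.537 m from the centre of mass.
By the parallel-axis theorem, I = I_cm + md² = 1.266 + 1.266 = 2.532 kg·m².
T = 2π√(I/(mgd)) = 2π√(2.532/(4.39 × 1.61 × 0.537)) = 5.13 s.

5.13 s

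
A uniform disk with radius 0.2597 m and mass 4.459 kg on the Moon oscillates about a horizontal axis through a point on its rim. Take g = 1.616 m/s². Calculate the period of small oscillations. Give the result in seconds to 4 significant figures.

I_cm = ½mr² = 0.15037 kg·m². The pivot is at distance d = 0.2597 m from the centre of mass.
By the parallel-axis theorem, I = I_cm + md² = 0.15037 + 0.30073 = 0.45110 kg·m².
T = 2π√(I/(mgd)) = 2π√(0.45110/(4.459 × 1.616 × 0.2597)) = 3.085 s.

3.085 s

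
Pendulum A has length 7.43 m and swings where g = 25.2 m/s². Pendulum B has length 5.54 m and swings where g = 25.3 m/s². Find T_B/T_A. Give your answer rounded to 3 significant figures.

0.862

T = 2π√(L/g), so T_B/T_A = √((L_B/g_B)/(L_A/g_A)) = √((5.54/25.3)/(7.43/25.2)) = 0.862.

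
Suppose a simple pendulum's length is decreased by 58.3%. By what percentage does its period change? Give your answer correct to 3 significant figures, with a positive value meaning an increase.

T ∝ √L, so T'/T = √(0.4170) = 0.6458.
Percentage change in T = (0.6458 − 1) × 100% = -35.4%.

-35.4%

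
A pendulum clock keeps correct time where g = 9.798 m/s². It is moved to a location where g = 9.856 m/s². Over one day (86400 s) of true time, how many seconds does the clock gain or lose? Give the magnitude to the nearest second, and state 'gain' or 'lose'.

gain 255 s

The clock's period scales as T ∝ 1/√g, so T'/T = √(9.798/9.856) = 0.997053.
In 86400 s of true time the clock registers 86400/0.997053 = 86655.3 s, so it gains 255 s.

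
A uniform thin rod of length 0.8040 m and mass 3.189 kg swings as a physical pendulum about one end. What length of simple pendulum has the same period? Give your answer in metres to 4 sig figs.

0.5360 m

The equivalent simple-pendulum length is L_eq = I/(md), where I is about the pivot and d = 0.40200 m.
I_cm = (1/12)mL² = 0.17179 kg·m², so I = I_cm + md² = 0.17179 + 0.51536 = 0.68714 kg·m².
L_eq = 0.68714/(3.189 × 0.40200) = 0.5360 m.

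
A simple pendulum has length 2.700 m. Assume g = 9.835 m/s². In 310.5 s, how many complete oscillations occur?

T = 2π√(L/g) = 2π√(2.700/9.835) = 3.2921 s.
Number of complete oscillations = ⌊310.5/3.2921⌋ = ⌊94.316⌋ = 94.

94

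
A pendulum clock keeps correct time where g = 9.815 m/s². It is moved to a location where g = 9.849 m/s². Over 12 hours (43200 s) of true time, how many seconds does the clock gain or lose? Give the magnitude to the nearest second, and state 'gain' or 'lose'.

gain 75 s

The clock's period scales as T ∝ 1/√g, so T'/T = √(9.815/9.849) = 0.998272.
In 43200 s of true time the clock registers 43200/0.998272 = 43274.8 s, so it gains 75 s.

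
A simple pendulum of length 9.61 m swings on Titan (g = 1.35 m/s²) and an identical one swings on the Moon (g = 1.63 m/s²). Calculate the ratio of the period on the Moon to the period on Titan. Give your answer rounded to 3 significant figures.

0.910

T ∝ 1/√g, so T₂/T₁ = √(g₁/g₂) = √(1.35/1.63) = 0.910.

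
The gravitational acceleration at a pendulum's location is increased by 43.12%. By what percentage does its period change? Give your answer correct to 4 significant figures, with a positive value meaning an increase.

T ∝ 1/√g, so T'/T = 1/√(1.4312) = 0.83589.
Percentage change in T = (0.83589 − 1) × 100% = -16.41%.

-16.41%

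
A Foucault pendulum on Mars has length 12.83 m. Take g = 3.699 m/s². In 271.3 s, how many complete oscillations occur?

T = 2π√(L/g) = 2π√(12.83/3.699) = 11.702 s.
Number of complete oscillations = ⌊271.3/11.702⌋ = ⌊23.185⌋ = 23.

23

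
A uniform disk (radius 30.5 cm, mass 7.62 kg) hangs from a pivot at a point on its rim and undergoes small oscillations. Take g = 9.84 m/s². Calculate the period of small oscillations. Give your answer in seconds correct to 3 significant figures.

I_cm = ½mr² = 0.3544 kg·m². The pivot is at distance d = 0.305 m from the centre of mass.
By the parallel-axis theorem, I = I_cm + md² = 0.3544 + 0.7089 = 1.063 kg·m².
T = 2π√(I/(mgd)) = 2π√(1.063/(7.62 × 9.84 × 0.305)) = 1.35 s.

1.35 s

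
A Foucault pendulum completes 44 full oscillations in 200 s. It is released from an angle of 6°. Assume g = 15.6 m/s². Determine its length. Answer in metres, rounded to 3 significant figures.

8.16 m

T = 200/44 = 4.545 s.
From T = 2π√(L/g), L = gT²/(4π²) = 15.6 × 4.545²/(4π²) = 8.16 m.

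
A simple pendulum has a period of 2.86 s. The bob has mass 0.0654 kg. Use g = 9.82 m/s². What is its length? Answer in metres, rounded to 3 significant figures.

2.03 m

From T = 2π√(L/g), L = gT²/(4π²) = 9.82 × 2.860²/(4π²) = 2.03 m.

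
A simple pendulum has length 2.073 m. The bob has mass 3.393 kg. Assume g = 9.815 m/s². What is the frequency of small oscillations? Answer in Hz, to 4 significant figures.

T = 2π√(L/g) = 2π√(2.073/9.815) = 2.8876 s, so f = 1/T = 0.3463 Hz.

0.3463 Hz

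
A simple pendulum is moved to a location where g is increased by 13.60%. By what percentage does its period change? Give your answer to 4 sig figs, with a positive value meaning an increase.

-6.177%

T ∝ 1/√g, so T'/T = 1/√(1.1360) = 0.93823.
Percentage change in T = (0.93823 − 1) × 100% = -6.177%.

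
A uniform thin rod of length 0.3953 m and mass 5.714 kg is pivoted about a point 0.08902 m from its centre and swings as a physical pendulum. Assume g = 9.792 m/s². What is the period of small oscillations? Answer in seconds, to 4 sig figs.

0.9740 s

For a physical pendulum T = 2π√(I/(mgd)), with d = 0.089020 m from pivot to centre of mass.
I_cm = mL²/12 = 5.714 × 0.3953²/12 = 0.074407 kg·m²; I = I_cm + md² = 0.074407 + 5.714 × 0.089020² = 0.11969 kg·m².
T = 2π√(0.11969/(5.714 × 9.792 × 0.089020)) = 0.9740 s.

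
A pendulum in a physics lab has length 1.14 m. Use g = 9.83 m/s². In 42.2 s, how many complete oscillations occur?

19

T = 2π√(L/g) = 2π√(1.14/9.83) = 2.140 s.
Number of complete oscillations = ⌊42.2/2.140⌋ = ⌊19.72⌋ = 19.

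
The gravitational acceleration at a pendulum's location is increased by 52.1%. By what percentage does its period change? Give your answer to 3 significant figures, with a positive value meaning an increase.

-18.9%

T ∝ 1/√g, so T'/T = 1/√(1.521) = 0.8108.
Percentage change in T = (0.8108 − 1) × 100% = -18.9%.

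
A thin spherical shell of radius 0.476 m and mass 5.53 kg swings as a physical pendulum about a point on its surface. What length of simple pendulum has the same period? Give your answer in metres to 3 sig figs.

0.793 m

The equivalent simple-pendulum length is L_eq = I/(md), where I is about the pivot and d = 0.4760 m.
I_cm = (2/3)mR² = 0.8353 kg·m², so I = I_cm + md² = 0.8353 + 1.253 = 2.088 kg·m².
L_eq = 2.088/(5.53 × 0.4760) = 0.793 m.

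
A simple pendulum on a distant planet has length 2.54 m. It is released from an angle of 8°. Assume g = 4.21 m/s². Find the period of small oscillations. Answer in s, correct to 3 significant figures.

4.88 s

T = 2π√(L/g) = 2π√(2.54/4.21) = 2π × 0.7767 = 4.88 s.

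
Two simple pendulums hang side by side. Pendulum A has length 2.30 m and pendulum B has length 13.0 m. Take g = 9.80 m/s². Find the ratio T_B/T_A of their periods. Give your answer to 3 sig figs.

T ∝ √L, so T_B/T_A = √(L_B/L_A) = √(13.0/2.30) = 2.38.

2.38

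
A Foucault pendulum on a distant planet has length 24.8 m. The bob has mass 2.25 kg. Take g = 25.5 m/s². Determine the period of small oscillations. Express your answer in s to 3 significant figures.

T = 2π√(L/g) = 2π√(24.8/25.5) = 2π × 0.9862 = 6.20 s.

6.20 s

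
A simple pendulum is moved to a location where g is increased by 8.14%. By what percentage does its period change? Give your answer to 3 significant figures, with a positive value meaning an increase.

-3.84%

T ∝ 1/√g, so T'/T = 1/√(1.081) = 0.9616.
Percentage change in T = (0.9616 − 1) × 100% = -3.84%.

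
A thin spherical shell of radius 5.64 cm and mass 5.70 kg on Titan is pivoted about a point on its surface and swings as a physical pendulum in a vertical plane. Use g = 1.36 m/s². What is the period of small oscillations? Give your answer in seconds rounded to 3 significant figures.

1.65 s

I_cm = (2/3)mr² = 0.01209 kg·m². The pivot is at distance d = 0.0564 m from the centre of mass.
By the parallel-axis theorem, I = I_cm + md² = 0.01209 + 0.01813 = 0.03022 kg·m².
T = 2π√(I/(mgd)) = 2π√(0.03022/(5.70 × 1.36 × 0.0564)) = 1.65 s.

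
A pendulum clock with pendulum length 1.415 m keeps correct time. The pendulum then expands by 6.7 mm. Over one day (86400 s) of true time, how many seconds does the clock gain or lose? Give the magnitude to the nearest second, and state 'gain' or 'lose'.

lose 204 s

T ∝ √L, so T'/T = √(1.42170/1.415) = 1.00236.
In 86400 s of true time the clock registers 86400/1.00236 = 86196.2 s, so it loses 204 s.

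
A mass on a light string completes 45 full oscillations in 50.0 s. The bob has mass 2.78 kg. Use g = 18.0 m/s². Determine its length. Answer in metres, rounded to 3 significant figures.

0.563 m

T = 50.0/45 = 1.111 s.
From T = 2π√(L/g), L = gT²/(4π²) = 18.0 × 1.111²/(4π²) = 0.563 m.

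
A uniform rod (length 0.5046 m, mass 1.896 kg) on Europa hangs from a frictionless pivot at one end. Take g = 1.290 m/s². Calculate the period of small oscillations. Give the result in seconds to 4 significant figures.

For a physical pendulum T = 2π√(I/(mgd)), with d = 0.25230 m from pivot to centre of mass.
I_cm = mL²/12 = 1.896 × 0.5046²/12 = 0.040230 kg·m²; I = I_cm + md² = 0.040230 + 1.896 × 0.25230² = 0.16092 kg·m².
T = 2π√(0.16092/(1.896 × 1.290 × 0.25230)) = 3.209 s.

3.209 s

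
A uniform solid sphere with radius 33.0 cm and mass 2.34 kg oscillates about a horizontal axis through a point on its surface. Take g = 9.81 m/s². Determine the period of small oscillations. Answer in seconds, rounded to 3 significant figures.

I_cm = (2/5)mr² = 0.1019 kg·m². The pivot is at distance d = 0.330 m from the centre of mass.
By the parallel-axis theorem, I = I_cm + md² = 0.1019 + 0.2548 = 0.3568 kg·m².
T = 2π√(I/(mgd)) = 2π√(0.3568/(2.34 × 9.81 × 0.330)) = 1.36 s.

1.36 s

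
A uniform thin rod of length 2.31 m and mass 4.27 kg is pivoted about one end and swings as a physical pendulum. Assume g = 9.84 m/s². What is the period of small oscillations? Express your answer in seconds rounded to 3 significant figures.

2.49 s

For a physical pendulum T = 2π√(I/(mgd)), with d = 1.155 m from pivot to centre of mass.
I_cm = mL²/12 = 4.27 × 2.31²/12 = 1.899 kg·m²; I = I_cm + md² = 1.899 + 4.27 × 1.155² = 7.595 kg·m².
T = 2π√(7.595/(4.27 × 9.84 × 1.155)) = 2.49 s.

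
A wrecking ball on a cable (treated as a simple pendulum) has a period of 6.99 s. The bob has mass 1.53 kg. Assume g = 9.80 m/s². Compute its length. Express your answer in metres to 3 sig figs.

From T = 2π√(L/g), L = gT²/(4π²) = 9.80 × 6.990²/(4π²) = 12.1 m.

12.1 m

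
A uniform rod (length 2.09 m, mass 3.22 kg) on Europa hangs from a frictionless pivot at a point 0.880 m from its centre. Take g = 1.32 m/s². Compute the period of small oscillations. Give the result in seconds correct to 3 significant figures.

For a physical pendulum T = 2π√(I/(mgd)), with d = 0.8800 m from pivot to centre of mass.
I_cm = mL²/12 = 3.22 × 2.09²/12 = 1.172 kg·m²; I = I_cm + md² = 1.172 + 3.22 × 0.8800² = 3.666 kg·m².
T = 2π√(3.666/(3.22 × 1.32 × 0.8800)) = 6.22 s.

6.22 s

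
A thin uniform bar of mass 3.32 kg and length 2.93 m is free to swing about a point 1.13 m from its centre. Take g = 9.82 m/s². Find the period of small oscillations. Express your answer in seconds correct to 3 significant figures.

For a physical pendulum T = 2π√(I/(mgd)), with d = 1.130 m from pivot to centre of mass.
I_cm = mL²/12 = 3.32 × 2.93²/12 = 2.375 kg·m²; I = I_cm + md² = 2.375 + 3.32 × 1.130² = 6.614 kg·m².
T = 2π√(6.614/(3.32 × 9.82 × 1.130)) = 2.66 s.

2.66 s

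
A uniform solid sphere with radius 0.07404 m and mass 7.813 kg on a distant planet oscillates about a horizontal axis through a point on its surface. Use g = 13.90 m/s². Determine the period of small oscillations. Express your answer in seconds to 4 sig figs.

0.5426 s

I_cm = (2/5)mr² = 0.017132 kg·m². The pivot is at distance d = 0.07404 m from the centre of mass.
By the parallel-axis theorem, I = I_cm + md² = 0.017132 + 0.042830 = 0.059962 kg·m².
T = 2π√(I/(mgd)) = 2π√(0.059962/(7.813 × 13.90 × 0.07404)) = 0.5426 s.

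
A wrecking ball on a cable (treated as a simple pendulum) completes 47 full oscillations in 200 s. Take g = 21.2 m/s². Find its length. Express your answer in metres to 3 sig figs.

9.72 m

T = 200/47 = 4.255 s.
From T = 2π√(L/g), L = gT²/(4π²) = 21.2 × 4.255²/(4π²) = 9.72 m.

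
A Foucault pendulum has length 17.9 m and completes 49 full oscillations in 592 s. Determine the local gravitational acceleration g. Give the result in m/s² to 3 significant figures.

T = 592/49 = 12.08 s.
From T = 2π√(L/g), g = 4π²L/T² = 4π² × 17.9/12.08² = 4.84 m/s².

4.84 m/s²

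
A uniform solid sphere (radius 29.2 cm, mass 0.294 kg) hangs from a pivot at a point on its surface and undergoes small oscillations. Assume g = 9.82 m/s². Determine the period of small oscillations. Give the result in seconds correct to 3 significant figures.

1.28 s

I_cm = (2/5)mr² = 0.01003 kg·m². The pivot is at distance d = 0.292 m from the centre of mass.
By the parallel-axis theorem, I = I_cm + md² = 0.01003 + 0.02507 = 0.03509 kg·m².
T = 2π√(I/(mgd)) = 2π√(0.03509/(0.294 × 9.82 × 0.292)) = 1.28 s.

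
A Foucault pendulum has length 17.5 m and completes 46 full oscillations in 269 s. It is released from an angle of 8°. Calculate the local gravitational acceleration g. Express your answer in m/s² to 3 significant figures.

T = 269/46 = 5.848 s.
From T = 2π√(L/g), g = 4π²L/T² = 4π² × 17.5/5.848² = 20.2 m/s².

20.2 m/s²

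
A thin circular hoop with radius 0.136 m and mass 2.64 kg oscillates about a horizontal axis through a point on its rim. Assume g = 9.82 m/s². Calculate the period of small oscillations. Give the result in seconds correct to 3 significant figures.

1.05 s

I_cm = mr² = 0.04883 kg·m². The pivot is at distance d = 0.136 m from the centre of mass.
By the parallel-axis theorem, I = I_cm + md² = 0.04883 + 0.04883 = 0.09766 kg·m².
T = 2π√(I/(mgd)) = 2π√(0.09766/(2.64 × 9.82 × 0.136)) = 1.05 s.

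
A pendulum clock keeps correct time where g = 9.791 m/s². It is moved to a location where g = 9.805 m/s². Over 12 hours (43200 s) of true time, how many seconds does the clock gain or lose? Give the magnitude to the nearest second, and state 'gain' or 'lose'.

The clock's period scales as T ∝ 1/√g, so T'/T = √(9.791/9.805) = 0.999286.
In 43200 s of true time the clock registers 43200/0.999286 = 43230.9 s, so it gains 31 s.

gain 31 s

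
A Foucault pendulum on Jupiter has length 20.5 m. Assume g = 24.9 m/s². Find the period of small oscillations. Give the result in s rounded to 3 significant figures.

5.70 s

T = 2π√(L/g) = 2π√(20.5/24.9) = 2π × 0.9074 = 5.70 s.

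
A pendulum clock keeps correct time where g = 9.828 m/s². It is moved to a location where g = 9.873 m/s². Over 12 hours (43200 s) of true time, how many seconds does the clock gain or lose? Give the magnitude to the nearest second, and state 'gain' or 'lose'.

gain 99 s

The clock's period scales as T ∝ 1/√g, so T'/T = √(9.828/9.873) = 0.997718.
In 43200 s of true time the clock registers 43200/0.997718 = 43298.8 s, so it gains 99 s.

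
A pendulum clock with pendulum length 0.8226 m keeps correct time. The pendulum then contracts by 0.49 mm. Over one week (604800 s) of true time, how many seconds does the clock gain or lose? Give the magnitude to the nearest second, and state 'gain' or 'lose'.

T ∝ √L, so T'/T = √(0.82211/0.8226) = 0.999702.
In 604800 s of true time the clock registers 604800/0.999702 = 604980.2 s, so it gains 180 s.

gain 180 s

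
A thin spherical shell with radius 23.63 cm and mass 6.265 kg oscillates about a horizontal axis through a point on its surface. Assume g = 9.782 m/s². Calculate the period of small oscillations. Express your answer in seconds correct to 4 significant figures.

I_cm = (2/3)mr² = 0.23322 kg·m². The pivot is at distance d = 0.2363 m from the centre of mass.
By the parallel-axis theorem, I = I_cm + md² = 0.23322 + 0.34982 = 0.58304 kg·m².
T = 2π√(I/(mgd)) = 2π√(0.58304/(6.265 × 9.782 × 0.2363)) = 1.261 s.

1.261 s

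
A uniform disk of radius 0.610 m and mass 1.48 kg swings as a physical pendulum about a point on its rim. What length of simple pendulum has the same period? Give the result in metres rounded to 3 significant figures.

The equivalent simple-pendulum length is L_eq = I/(md), where I is about the pivot and d = 0.6100 m.
I_cm = ½mR² = 0.2754 kg·m², so I = I_cm + md² = 0.2754 + 0.5507 = 0.8261 kg·m².
L_eq = 0.8261/(1.48 × 0.6100) = 0.915 m.

0.915 m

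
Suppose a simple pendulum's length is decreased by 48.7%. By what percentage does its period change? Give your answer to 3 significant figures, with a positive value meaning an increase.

-28.4%

T ∝ √L, so T'/T = √(0.5130) = 0.7162.
Percentage change in T = (0.7162 − 1) × 100% = -28.4%.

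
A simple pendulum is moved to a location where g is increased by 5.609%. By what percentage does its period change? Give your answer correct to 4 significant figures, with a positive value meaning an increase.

-2.692%

T ∝ 1/√g, so T'/T = 1/√(1.0561) = 0.97308.
Percentage change in T = (0.97308 − 1) × 100% = -2.692%.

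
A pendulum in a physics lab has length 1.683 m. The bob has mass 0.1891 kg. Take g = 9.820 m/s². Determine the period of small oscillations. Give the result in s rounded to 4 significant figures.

T = 2π√(L/g) = 2π√(1.683/9.820) = 2π × 0.41399 = 2.601 s.

2.601 s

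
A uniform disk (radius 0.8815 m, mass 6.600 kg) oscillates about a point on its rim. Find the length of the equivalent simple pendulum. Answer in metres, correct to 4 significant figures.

The equivalent simple-pendulum length is L_eq = I/(md), where I is about the pivot and d = 0.88150 m.
I_cm = ½mR² = 2.5642 kg·m², so I = I_cm + md² = 2.5642 + 5.1285 = 7.6927 kg·m².
L_eq = 7.6927/(6.600 × 0.88150) = 1.322 m.

1.322 m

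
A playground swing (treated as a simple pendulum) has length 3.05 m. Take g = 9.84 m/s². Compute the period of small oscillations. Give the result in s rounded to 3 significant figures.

3.50 s

T = 2π√(L/g) = 2π√(3.05/9.84) = 2π × 0.5567 = 3.50 s.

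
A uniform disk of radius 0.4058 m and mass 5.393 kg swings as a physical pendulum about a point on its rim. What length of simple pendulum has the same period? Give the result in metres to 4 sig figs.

The equivalent simple-pendulum length is L_eq = I/(md), where I is about the pivot and d = 0.40580 m.
I_cm = ½mR² = 0.44404 kg·m², so I = I_cm + md² = 0.44404 + 0.88808 = 1.3321 kg·m².
L_eq = 1.3321/(5.393 × 0.40580) = 0.6087 m.

0.6087 m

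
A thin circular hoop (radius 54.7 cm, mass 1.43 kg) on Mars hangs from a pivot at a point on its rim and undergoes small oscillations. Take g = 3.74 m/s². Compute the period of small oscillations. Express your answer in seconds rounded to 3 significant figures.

3.40 s

I_cm = mr² = 0.4279 kg·m². The pivot is at distance d = 0.547 m from the centre of mass.
By the parallel-axis theorem, I = I_cm + md² = 0.4279 + 0.4279 = 0.8557 kg·m².
T = 2π√(I/(mgd)) = 2π√(0.8557/(1.43 × 3.74 × 0.547)) = 3.40 s.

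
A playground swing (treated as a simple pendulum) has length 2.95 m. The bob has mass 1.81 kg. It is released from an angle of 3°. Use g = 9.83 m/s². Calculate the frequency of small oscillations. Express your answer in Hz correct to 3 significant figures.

T = 2π√(L/g) = 2π√(2.95/9.83) = 3.442 s, so f = 1/T = 0.291 Hz.

0.291 Hz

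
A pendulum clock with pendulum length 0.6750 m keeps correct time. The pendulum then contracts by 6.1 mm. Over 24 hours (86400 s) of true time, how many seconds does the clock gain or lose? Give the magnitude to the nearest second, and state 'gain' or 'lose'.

T ∝ √L, so T'/T = √(0.66890/0.6750) = 0.995471.
In 86400 s of true time the clock registers 86400/0.995471 = 86793.1 s, so it gains 393 s.

gain 393 s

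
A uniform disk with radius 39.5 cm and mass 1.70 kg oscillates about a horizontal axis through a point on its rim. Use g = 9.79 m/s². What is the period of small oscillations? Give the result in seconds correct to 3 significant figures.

1.55 s

I_cm = ½mr² = 0.1326 kg·m². The pivot is at distance d = 0.395 m from the centre of mass.
By the parallel-axis theorem, I = I_cm + md² = 0.1326 + 0.2652 = 0.3979 kg·m².
T = 2π√(I/(mgd)) = 2π√(0.3979/(1.70 × 9.79 × 0.395)) = 1.55 s.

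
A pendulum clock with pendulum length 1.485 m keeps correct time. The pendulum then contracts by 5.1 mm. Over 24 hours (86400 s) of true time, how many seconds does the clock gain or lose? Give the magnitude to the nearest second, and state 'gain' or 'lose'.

gain 149 s

T ∝ √L, so T'/T = √(1.47990/1.485) = 0.998281.
In 86400 s of true time the clock registers 86400/0.998281 = 86548.7 s, so it gains 149 s.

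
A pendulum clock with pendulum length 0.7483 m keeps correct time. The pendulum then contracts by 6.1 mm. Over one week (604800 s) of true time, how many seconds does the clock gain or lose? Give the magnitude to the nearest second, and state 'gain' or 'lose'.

gain 2480 s

T ∝ √L, so T'/T = √(0.74220/0.7483) = 0.995916.
In 604800 s of true time the clock registers 604800/0.995916 = 607280.3 s, so it gains 2480 s.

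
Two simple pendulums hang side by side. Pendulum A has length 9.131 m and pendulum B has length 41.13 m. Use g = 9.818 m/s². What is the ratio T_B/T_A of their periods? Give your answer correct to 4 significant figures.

2.122

T ∝ √L, so T_B/T_A = √(L_B/L_A) = √(41.13/9.131) = 2.122.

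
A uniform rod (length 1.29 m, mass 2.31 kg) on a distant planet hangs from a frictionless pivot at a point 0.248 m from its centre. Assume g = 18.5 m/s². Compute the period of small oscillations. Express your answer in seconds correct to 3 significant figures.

1.31 s

For a physical pendulum T = 2π√(I/(mgd)), with d = 0.2480 m from pivot to centre of mass.
I_cm = mL²/12 = 2.31 × 1.29²/12 = 0.3203 kg·m²; I = I_cm + md² = 0.3203 + 2.31 × 0.2480² = 0.4624 kg·m².
T = 2π√(0.4624/(2.31 × 18.5 × 0.2480)) = 1.31 s.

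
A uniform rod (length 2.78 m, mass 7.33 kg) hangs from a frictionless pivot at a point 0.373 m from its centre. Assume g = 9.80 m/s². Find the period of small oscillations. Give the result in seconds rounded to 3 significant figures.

For a physical pendulum T = 2π√(I/(mgd)), with d = 0.3730 m from pivot to centre of mass.
I_cm = mL²/12 = 7.33 × 2.78²/12 = 4.721 kg·m²; I = I_cm + md² = 4.721 + 7.33 × 0.3730² = 5.741 kg·m².
T = 2π√(5.741/(7.33 × 9.80 × 0.3730)) = 2.91 s.

2.91 s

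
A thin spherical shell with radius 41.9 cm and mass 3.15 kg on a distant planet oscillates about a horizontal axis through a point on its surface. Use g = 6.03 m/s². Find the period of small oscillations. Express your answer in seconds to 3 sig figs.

I_cm = (2/3)mr² = 0.3687 kg·m². The pivot is at distance d = 0.419 m from the centre of mass.
By the parallel-axis theorem, I = I_cm + md² = 0.3687 + 0.5530 = 0.9217 kg·m².
T = 2π√(I/(mgd)) = 2π√(0.9217/(3.15 × 6.03 × 0.419)) = 2.14 s.

2.14 s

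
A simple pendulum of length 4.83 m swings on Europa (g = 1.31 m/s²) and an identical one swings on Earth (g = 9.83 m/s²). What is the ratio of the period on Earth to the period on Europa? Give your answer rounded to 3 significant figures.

0.365

T ∝ 1/√g, so T₂/T₁ = √(g₁/g₂) = √(1.31/9.83) = 0.365.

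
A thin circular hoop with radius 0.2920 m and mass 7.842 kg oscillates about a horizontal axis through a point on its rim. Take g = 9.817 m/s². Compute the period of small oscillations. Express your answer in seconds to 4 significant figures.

I_cm = mr² = 0.66864 kg·m². The pivot is at distance d = 0.2920 m from the centre of mass.
By the parallel-axis theorem, I = I_cm + md² = 0.66864 + 0.66864 = 1.3373 kg·m².
T = 2π√(I/(mgd)) = 2π√(1.3373/(7.842 × 9.817 × 0.2920)) = 1.532 s.

1.532 s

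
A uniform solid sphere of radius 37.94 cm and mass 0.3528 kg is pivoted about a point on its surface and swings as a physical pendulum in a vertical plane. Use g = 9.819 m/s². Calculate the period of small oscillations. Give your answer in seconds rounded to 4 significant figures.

1.461 s

I_cm = (2/5)mr² = 0.020313 kg·m². The pivot is at distance d = 0.3794 m from the centre of mass.
By the parallel-axis theorem, I = I_cm + md² = 0.020313 + 0.050784 = 0.071097 kg·m².
T = 2π√(I/(mgd)) = 2π√(0.071097/(0.3528 × 9.819 × 0.3794)) = 1.461 s.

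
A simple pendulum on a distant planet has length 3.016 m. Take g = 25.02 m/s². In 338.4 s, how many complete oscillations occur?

155

T = 2π√(L/g) = 2π√(3.016/25.02) = 2.1815 s.
Number of complete oscillations = ⌊338.4/2.1815⌋ = ⌊155.12⌋ = 155.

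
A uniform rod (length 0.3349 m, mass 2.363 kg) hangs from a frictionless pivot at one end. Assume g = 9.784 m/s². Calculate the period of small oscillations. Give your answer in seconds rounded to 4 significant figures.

For a physical pendulum T = 2π√(I/(mgd)), with d = 0.16745 m from pivot to centre of mass.
I_cm = mL²/12 = 2.363 × 0.3349²/12 = 0.022086 kg·m²; I = I_cm + md² = 0.022086 + 2.363 × 0.16745² = 0.088343 kg·m².
T = 2π√(0.088343/(2.363 × 9.784 × 0.16745)) = 0.9491 s.

0.9491 s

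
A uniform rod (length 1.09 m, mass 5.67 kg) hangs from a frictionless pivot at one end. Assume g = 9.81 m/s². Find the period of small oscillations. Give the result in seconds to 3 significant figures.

For a physical pendulum T = 2π√(I/(mgd)), with d = 0.5450 m from pivot to centre of mass.
I_cm = mL²/12 = 5.67 × 1.09²/12 = 0.5614 kg·m²; I = I_cm + md² = 0.5614 + 5.67 × 0.5450² = 2.246 kg·m².
T = 2π√(2.246/(5.67 × 9.81 × 0.5450)) = 1.71 s.

1.71 s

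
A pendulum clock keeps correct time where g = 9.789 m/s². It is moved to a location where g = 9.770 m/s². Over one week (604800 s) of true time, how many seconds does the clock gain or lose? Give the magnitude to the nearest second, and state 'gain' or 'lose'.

The clock's period scales as T ∝ 1/√g, so T'/T = √(9.789/9.770) = 1.00097.
In 604800 s of true time the clock registers 604800/1.00097 = 604212.8 s, so it loses 587 s.

lose 587 s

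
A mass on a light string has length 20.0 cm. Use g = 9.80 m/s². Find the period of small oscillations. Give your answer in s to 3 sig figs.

T = 2π√(L/g) = 2π√(0.200/9.80) = 2π × 0.1429 = 0.898 s.

0.898 s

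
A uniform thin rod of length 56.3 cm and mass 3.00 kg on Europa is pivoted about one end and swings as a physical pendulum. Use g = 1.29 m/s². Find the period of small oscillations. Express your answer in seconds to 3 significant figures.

For a physical pendulum T = 2π√(I/(mgd)), with d = 0.2815 m from pivot to centre of mass.
I_cm = mL²/12 = 3.00 × 0.563²/12 = 0.07924 kg·m²; I = I_cm + md² = 0.07924 + 3.00 × 0.2815² = 0.3170 kg·m².
T = 2π√(0.3170/(3.00 × 1.29 × 0.2815)) = 3.39 s.

3.39 s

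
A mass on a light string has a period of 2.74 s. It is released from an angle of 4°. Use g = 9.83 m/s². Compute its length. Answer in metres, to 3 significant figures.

1.87 m

From T = 2π√(L/g), L = gT²/(4π²) = 9.83 × 2.740²/(4π²) = 1.87 m.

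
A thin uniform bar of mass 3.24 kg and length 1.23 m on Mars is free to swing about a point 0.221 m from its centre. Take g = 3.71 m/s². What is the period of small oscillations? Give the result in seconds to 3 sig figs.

For a physical pendulum T = 2π√(I/(mgd)), with d = 0.2210 m from pivot to centre of mass.
I_cm = mL²/12 = 3.24 × 1.23²/12 = 0.4085 kg·m²; I = I_cm + md² = 0.4085 + 3.24 × 0.2210² = 0.5667 kg·m².
T = 2π√(0.5667/(3.24 × 3.71 × 0.2210)) = 2.90 s.

2.90 s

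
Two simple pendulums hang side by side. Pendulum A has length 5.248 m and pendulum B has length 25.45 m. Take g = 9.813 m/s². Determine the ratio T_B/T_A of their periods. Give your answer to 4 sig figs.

T ∝ √L, so T_B/T_A = √(L_B/L_A) = √(25.45/5.248) = 2.202.

2.202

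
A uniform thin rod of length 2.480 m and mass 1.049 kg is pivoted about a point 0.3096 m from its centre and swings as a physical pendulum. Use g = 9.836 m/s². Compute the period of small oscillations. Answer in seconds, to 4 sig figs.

For a physical pendulum T = 2π√(I/(mgd)), with d = 0.30960 m from pivot to centre of mass.
I_cm = mL²/12 = 1.049 × 2.480²/12 = 0.53765 kg·m²; I = I_cm + md² = 0.53765 + 1.049 × 0.30960² = 0.63820 kg·m².
T = 2π√(0.63820/(1.049 × 9.836 × 0.30960)) = 2.808 s.

2.808 s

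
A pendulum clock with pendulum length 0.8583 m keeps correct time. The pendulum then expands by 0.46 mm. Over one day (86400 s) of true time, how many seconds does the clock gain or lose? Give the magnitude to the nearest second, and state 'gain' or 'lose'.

lose 23 s

T ∝ √L, so T'/T = √(0.85876/0.8583) = 1.00027.
In 86400 s of true time the clock registers 86400/1.00027 = 86376.9 s, so it loses 23 s.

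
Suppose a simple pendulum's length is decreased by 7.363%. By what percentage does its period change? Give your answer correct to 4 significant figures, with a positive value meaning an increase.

-3.752%

T ∝ √L, so T'/T = √(0.92637) = 0.96248.
Percentage change in T = (0.96248 − 1) × 100% = -3.752%.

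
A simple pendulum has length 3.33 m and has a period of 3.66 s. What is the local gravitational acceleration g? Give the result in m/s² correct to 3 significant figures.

9.81 m/s²

From T = 2π√(L/g), g = 4π²L/T² = 4π² × 3.33/3.660² = 9.81 m/s².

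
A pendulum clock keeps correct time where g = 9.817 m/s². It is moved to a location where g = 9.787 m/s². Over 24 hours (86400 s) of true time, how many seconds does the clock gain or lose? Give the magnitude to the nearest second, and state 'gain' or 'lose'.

The clock's period scales as T ∝ 1/√g, so T'/T = √(9.817/9.787) = 1.00153.
In 86400 s of true time the clock registers 86400/1.00153 = 86267.9 s, so it loses 132 s.

lose 132 s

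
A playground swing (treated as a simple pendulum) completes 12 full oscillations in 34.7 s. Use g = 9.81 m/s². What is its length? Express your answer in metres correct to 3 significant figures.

2.08 m

T = 34.7/12 = 2.892 s.
From T = 2π√(L/g), L = gT²/(4π²) = 9.81 × 2.892²/(4π²) = 2.08 m.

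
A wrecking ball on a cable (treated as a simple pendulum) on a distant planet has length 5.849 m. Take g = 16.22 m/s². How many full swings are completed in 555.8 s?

147

T = 2π√(L/g) = 2π√(5.849/16.22) = 3.7731 s.
Number of complete oscillations = ⌊555.8/3.7731⌋ = ⌊147.31⌋ = 147.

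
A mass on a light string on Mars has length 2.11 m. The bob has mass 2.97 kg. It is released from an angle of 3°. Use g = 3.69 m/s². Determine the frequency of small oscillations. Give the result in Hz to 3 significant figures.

0.210 Hz

T = 2π√(L/g) = 2π√(2.11/3.69) = 4.751 s, so f = 1/T = 0.210 Hz.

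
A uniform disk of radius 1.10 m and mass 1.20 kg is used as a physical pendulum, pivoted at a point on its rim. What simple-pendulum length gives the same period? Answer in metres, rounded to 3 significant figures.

The equivalent simple-pendulum length is L_eq = I/(md), where I is about the pivot and d = 1.100 m.
I_cm = ½mR² = 0.7260 kg·m², so I = I_cm + md² = 0.7260 + 1.452 = 2.178 kg·m².
L_eq = 2.178/(1.20 × 1.100) = 1.65 m.

1.65 m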